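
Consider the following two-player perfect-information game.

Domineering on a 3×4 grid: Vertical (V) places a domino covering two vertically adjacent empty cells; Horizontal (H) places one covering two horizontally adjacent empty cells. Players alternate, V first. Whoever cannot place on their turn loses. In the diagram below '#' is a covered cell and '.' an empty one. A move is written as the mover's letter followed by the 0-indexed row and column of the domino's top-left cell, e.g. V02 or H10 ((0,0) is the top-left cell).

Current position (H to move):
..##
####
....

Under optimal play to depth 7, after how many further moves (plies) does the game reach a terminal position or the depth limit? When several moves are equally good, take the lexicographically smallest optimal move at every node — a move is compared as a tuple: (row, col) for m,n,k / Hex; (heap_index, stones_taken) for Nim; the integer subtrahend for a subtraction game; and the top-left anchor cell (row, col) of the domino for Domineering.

PV length from [..##/####/....]: 1 ply

p1 H@[..##/####/....]: H00[####/####/....]+1* H20[..##/####/##..]+1 H21[..##/####/.##.]+1 H22[..##/####/..##]+1
p2 V@[####/####/....] terminal -1; root [..##/####/....] d7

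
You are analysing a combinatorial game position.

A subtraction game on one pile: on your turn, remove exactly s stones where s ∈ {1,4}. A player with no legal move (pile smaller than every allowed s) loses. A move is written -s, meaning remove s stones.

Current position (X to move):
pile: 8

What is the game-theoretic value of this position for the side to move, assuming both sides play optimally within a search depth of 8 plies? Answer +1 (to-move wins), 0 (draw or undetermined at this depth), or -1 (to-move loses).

value(8, X) = +1

p1 X@[8]: -1[7]+1* -4[4]-1
p2 O@[7]: -1[6]-1* -4[3]-1
p3 X@[6]: -1[5]+1* -4[2]+1
p4 O@[5]: -1[4]-1* -4[1]-1
p5 X@[4]: -1[3]-1 -4[0]+1*
p6 O@[0] terminal -1; root [8] d8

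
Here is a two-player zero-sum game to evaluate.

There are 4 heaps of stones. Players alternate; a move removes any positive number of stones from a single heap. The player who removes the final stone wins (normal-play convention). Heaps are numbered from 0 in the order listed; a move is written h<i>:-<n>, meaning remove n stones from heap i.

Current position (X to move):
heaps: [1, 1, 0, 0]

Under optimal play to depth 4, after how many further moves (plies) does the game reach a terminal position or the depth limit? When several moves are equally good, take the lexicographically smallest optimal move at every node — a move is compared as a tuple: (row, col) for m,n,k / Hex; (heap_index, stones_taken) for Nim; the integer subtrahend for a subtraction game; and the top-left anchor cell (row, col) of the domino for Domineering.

PV length from [(1,1,0,0)]: 2 plies

ply 1, X at (1,1,0,0) | h0:-1=-1→(0,1,0,0)*; h1:-1=-1→(1,0,0,0)
ply 2, O at (0,1,0,0) | h1:-1=+1→(0,0,0,0)*
ply 3: (0,0,0,0) is terminal -1 (X); from (1,1,0,0) depth 4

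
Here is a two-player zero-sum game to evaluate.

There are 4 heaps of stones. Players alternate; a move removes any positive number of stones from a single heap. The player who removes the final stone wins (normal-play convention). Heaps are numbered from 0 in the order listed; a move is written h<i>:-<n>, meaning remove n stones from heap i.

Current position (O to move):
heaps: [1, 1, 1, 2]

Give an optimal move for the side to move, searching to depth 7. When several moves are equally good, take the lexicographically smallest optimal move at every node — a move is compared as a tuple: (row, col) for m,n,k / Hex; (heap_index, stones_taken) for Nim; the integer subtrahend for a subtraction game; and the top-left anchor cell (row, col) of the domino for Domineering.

O's best at [(1,1,1,2)]: h3:-1

[(1,1,1,2)] O move#1: h0:-1:-1/(0,1,1,2), h1:-1:-1/(1,0,1,2), h2:-1:-1/(1,1,0,2), h3:-1:+1/(1,1,1,1)*, h3:-2:-1/(1,1,1,0)
[(1,1,1,1)] X move#2: h0:-1:-1/(0,1,1,1)*, h1:-1:-1/(1,0,1,1), h2:-1:-1/(1,1,0,1), h3:-1:-1/(1,1,1,0)
[(0,1,1,1)] O move#3: h1:-1:+1/(0,0,1,1)*, h2:-1:+1/(0,1,0,1), h3:-1:+1/(0,1,1,0)
[(0,0,1,1)] X move#4: h2:-1:-1/(0,0,0,1)*, h3:-1:-1/(0,0,1,0)
[(0,0,0,1)] O move#5: h3:-1:+1/(0,0,0,0)*
[(0,0,0,0)] end (terminal -1, X#6); searched (1,1,1,2) to 7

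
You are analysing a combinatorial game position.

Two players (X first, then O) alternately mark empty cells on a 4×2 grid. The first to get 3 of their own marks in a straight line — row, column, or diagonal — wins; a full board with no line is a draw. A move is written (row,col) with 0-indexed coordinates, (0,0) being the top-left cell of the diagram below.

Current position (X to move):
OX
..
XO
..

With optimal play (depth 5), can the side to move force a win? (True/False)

ply 1, X at OX/../XO/.. | (1,0)=+0→OX/X./XO/..*; (1,1)=+0→OX/.X/XO/..; (3,0)=+0→OX/../XO/X.; (3,1)=+0→OX/../XO/.X
ply 2, O at OX/X./XO/.. | (1,1)=-1→OX/XO/XO/..; (3,0)=+0→OX/X./XO/O.*; (3,1)=-1→OX/X./XO/.O
ply 3, X at OX/X./XO/O. | (1,1)=+0→OX/XX/XO/O.*; (3,1)=+0→OX/X./XO/OX
ply 4, O at OX/XX/XO/O. | (3,1)=+0→OX/XX/XO/OO*
ply 5: OX/XX/XO/OO is terminal +0 (X); from OX/../XO/.. depth 5

X winning at [OX/../XO/..]: False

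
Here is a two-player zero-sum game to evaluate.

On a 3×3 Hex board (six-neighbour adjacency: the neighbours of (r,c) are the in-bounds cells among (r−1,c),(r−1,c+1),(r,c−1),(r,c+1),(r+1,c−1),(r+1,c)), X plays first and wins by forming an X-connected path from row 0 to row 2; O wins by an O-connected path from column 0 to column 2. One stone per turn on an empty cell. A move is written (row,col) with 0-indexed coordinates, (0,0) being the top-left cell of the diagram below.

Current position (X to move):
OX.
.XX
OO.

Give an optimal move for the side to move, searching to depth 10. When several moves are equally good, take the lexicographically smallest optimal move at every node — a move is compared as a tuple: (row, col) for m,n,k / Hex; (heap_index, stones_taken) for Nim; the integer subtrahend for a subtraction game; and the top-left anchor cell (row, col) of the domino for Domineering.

X's best at [OX./.XX/OO.]: (2,2)

ply 1, X at OX./.XX/OO. | (0,2)=-1→OXX/.XX/OO.; (1,0)=-1→OX./XXX/OO.; (2,2)=+1→OX./.XX/OOX*
ply 2: OX./.XX/OOX is terminal -1 (O); from OX./.XX/OO. depth 10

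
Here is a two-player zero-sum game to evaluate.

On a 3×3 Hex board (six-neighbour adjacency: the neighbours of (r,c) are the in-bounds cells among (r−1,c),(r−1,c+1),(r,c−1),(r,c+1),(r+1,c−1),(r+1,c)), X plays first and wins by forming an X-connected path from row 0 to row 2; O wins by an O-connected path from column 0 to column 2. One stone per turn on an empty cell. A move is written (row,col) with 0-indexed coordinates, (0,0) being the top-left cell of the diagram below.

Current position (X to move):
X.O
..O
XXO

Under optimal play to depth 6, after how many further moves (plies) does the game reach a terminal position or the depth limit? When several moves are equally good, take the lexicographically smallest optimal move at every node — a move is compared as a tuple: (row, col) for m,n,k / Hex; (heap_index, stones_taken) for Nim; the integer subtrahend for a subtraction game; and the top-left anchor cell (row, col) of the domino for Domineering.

p1 X@[X.O/..O/XXO]: (0,1)[XXO/..O/XXO]+1* (1,0)[X.O/X.O/XXO]+1 (1,1)[X.O/.XO/XXO]+1
p2 O@[XXO/..O/XXO]: (1,0)[XXO/O.O/XXO]-1* (1,1)[XXO/.OO/XXO]-1
p3 X@[XXO/O.O/XXO]: (1,1)[XXO/OXO/XXO]+1*
p4 O@[XXO/OXO/XXO] terminal -1; root [X.O/..O/XXO] d6

PV length from [X.O/..O/XXO]: 3 plies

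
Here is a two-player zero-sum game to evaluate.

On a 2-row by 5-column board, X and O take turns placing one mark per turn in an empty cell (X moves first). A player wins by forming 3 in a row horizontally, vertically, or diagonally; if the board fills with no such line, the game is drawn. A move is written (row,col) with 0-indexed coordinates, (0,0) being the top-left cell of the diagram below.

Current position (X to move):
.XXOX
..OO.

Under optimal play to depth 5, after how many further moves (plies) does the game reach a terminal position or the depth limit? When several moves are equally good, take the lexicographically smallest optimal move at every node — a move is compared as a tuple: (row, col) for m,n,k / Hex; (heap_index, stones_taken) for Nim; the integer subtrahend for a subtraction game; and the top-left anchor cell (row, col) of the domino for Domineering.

PV length from [.XXOX/..OO.]: 1 ply

p1 X@[.XXOX/..OO.]: (0,0)[XXXOX/..OO.]+1* (1,0)[.XXOX/X.OO.]-1 (1,1)[.XXOX/.XOO.]-1 (1,4)[.XXOX/..OOX]-1
p2 O@[XXXOX/..OO.] terminal -1; root [.XXOX/..OO.] d5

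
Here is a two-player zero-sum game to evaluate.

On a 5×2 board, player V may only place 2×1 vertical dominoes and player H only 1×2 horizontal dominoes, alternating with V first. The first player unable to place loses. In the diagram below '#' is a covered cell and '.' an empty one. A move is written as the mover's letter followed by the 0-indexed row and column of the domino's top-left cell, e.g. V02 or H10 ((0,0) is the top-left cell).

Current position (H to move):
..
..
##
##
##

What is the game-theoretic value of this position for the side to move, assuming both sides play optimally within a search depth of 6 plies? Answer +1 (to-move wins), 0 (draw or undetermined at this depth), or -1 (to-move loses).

value(../../##/##/##, H) = +1

[../../##/##/##] H move#1: H00:+1/##/../##/##/##*, H10:+1/../##/##/##/##
[##/../##/##/##] end (terminal -1, V#2); searched ../../##/##/## to 6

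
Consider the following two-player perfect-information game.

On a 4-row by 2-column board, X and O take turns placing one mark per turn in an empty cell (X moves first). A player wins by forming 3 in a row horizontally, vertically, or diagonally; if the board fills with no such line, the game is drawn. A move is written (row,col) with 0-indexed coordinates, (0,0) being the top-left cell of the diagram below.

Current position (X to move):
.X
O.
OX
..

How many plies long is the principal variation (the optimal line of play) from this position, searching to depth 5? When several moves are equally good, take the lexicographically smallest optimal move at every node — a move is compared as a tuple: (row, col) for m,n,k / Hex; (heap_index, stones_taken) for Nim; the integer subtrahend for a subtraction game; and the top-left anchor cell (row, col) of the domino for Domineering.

ply 1, X at .X/O./OX/.. | (0,0)=-1→XX/O./OX/..; (1,1)=+1→.X/OX/OX/..*; (3,0)=-1→.X/O./OX/X.; (3,1)=-1→.X/O./OX/.X
ply 2: .X/OX/OX/.. is terminal -1 (O); from .X/O./OX/.. depth 5

PV length from [.X/O./OX/..]: 1 ply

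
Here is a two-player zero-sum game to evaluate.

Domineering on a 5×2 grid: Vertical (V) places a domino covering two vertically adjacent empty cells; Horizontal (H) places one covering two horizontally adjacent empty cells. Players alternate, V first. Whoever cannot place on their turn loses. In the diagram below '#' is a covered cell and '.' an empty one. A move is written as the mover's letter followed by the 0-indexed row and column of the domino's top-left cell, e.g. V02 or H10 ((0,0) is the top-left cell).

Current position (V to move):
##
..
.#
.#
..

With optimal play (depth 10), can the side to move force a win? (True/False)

p1 V@[##/../.#/.#/..]: V10[##/#./##/.#/..]-1* V20[##/../##/##/..]-1 V30[##/../.#/##/#.]-1
p2 H@[##/#./##/.#/..]: H40[##/#./##/.#/##]+1*
p3 V@[##/#./##/.#/##] terminal -1; root [##/../.#/.#/..] d10

V winning at [##/../.#/.#/..]: False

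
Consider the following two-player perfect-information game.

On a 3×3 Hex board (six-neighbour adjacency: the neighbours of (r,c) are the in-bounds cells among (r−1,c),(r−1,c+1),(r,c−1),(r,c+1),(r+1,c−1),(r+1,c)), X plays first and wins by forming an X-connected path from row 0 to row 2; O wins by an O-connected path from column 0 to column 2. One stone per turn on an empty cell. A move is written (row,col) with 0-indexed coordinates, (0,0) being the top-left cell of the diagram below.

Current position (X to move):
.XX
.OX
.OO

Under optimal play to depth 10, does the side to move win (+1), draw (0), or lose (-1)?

[.XX/.OX/.OO] X move#1: (0,0):-1/XXX/.OX/.OO*, (1,0):-1/.XX/XOX/.OO, (2,0):-1/.XX/.OX/XOO
[XXX/.OX/.OO] O move#2: (1,0):+1/XXX/OOX/.OO*, (2,0):+1/XXX/.OX/OOO
[XXX/OOX/.OO] end (terminal -1, X#3); searched .XX/.OX/.OO to 10

value(.XX/.OX/.OO, X) = -1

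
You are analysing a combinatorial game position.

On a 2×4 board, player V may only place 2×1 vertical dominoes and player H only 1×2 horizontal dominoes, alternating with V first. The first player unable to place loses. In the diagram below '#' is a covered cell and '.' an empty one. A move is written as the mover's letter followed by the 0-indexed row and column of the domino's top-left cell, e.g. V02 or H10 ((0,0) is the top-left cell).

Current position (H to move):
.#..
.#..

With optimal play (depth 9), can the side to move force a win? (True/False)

ply 1, H at .#../.#.. | H02=+1→.###/.#..*; H12=+1→.#../.###
ply 2, V at .###/.#.. | V00=-1→####/##..*
ply 3, H at ####/##.. | H12=+1→####/####*
ply 4: ####/#### is terminal -1 (V); from .#../.#.. depth 9

H winning at [.#../.#..]: True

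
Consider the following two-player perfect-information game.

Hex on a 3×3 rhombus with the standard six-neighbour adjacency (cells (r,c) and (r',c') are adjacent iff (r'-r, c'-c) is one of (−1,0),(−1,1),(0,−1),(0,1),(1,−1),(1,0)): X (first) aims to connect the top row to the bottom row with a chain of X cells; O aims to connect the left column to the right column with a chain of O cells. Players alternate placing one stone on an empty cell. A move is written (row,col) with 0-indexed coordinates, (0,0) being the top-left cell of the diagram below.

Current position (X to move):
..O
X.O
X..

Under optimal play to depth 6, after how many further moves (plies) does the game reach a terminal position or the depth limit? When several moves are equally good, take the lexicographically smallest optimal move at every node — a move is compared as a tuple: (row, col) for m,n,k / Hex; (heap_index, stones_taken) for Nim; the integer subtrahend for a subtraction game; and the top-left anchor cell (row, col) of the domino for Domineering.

ply 1, X at ..O/X.O/X.. | (0,0)=+1→X.O/X.O/X..*; (0,1)=+1→.XO/X.O/X..; (1,1)=+1→..O/XXO/X..; (2,1)=+1→..O/X.O/XX.; (2,2)=+1→..O/X.O/X.X
ply 2: X.O/X.O/X.. is terminal -1 (O); from ..O/X.O/X.. depth 6

PV length from [..O/X.O/X..]: 1 ply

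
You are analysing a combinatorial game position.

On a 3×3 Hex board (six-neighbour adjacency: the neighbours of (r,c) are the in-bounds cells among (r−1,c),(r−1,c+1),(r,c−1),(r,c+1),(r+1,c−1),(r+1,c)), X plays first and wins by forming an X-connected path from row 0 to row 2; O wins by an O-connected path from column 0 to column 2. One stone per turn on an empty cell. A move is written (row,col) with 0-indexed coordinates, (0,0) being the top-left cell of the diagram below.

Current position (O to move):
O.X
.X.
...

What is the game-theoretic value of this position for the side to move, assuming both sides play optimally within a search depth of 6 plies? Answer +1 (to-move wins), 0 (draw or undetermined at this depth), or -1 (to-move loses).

value(O.X/.X./..., O) = -1

ply 1, O at O.X/.X./... | (0,1)=-1→OOX/.X./...*; (1,0)=-1→O.X/OX./...; (1,2)=-1→O.X/.XO/...; (2,0)=-1→O.X/.X./O..; (2,1)=-1→O.X/.X./.O.; (2,2)=-1→O.X/.X./..O
ply 2, X at OOX/.X./... | (1,0)=+1→OOX/XX./...*; (1,2)=+1→OOX/.XX/...; (2,0)=+1→OOX/.X./X..; (2,1)=+1→OOX/.X./.X.; (2,2)=+1→OOX/.X./..X
ply 3, O at OOX/XX./... | (1,2)=-1→OOX/XXO/...*; (2,0)=-1→OOX/XX./O..; (2,1)=-1→OOX/XX./.O.; (2,2)=-1→OOX/XX./..O
ply 4, X at OOX/XXO/... | (2,0)=+1→OOX/XXO/X..*; (2,1)=+1→OOX/XXO/.X.; (2,2)=+1→OOX/XXO/..X
ply 5: OOX/XXO/X.. is terminal -1 (O); from O.X/.X./... depth 6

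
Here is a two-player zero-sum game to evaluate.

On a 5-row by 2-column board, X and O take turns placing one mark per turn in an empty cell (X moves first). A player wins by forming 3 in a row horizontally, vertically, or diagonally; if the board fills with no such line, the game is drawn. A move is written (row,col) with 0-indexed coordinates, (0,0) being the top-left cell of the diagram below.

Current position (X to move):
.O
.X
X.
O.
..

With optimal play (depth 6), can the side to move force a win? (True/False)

X winning at [.O/.X/X./O./..]: False

[.O/.X/X./O./..] X move#1: (0,0):+0/XO/.X/X./O./..*, (1,0):+0/.O/XX/X./O./.., (2,1):+0/.O/.X/XX/O./.., (3,1):+0/.O/.X/X./OX/.., (4,0):+0/.O/.X/X./O./X., (4,1):+0/.O/.X/X./O./.X
[XO/.X/X./O./..] O move#2: (1,0):+0/XO/OX/X./O./..*, (2,1):-1/XO/.X/XO/O./.., (3,1):-1/XO/.X/X./OO/.., (4,0):-1/XO/.X/X./O./O., (4,1):-1/XO/.X/X./O./.O
[XO/OX/X./O./..] X move#3: (2,1):+0/XO/OX/XX/O./..*, (3,1):+0/XO/OX/X./OX/.., (4,0):+0/XO/OX/X./O./X., (4,1):+0/XO/OX/X./O./.X
[XO/OX/XX/O./..] O move#4: (3,1):+0/XO/OX/XX/OO/..*, (4,0):-1/XO/OX/XX/O./O., (4,1):-1/XO/OX/XX/O./.O
[XO/OX/XX/OO/..] X move#5: (4,0):+0/XO/OX/XX/OO/X.*, (4,1):+0/XO/OX/XX/OO/.X
[XO/OX/XX/OO/X.] O move#6: (4,1):+0/XO/OX/XX/OO/XO*
[XO/OX/XX/OO/XO] end (terminal +0, X#7); searched .O/.X/X./O./.. to 6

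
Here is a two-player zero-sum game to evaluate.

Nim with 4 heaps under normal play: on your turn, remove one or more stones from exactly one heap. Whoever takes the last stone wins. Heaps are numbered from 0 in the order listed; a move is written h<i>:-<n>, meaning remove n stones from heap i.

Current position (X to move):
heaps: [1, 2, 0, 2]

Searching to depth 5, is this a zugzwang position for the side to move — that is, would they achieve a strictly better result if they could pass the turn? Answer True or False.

ply 1, X at (1,2,0,2) | h0:-1=+1→(0,2,0,2)*; h1:-1=-1→(1,1,0,2); h1:-2=-1→(1,0,0,2); h3:-1=-1→(1,2,0,1); h3:-2=-1→(1,2,0,0)
ply 2, O at (0,2,0,2) | h1:-1=-1→(0,1,0,2)*; h1:-2=-1→(0,0,0,2); h3:-1=-1→(0,2,0,1); h3:-2=-1→(0,2,0,0)
ply 3, X at (0,1,0,2) | h1:-1=-1→(0,0,0,2); h3:-1=+1→(0,1,0,1)*; h3:-2=-1→(0,1,0,0)
ply 4, O at (0,1,0,1) | h1:-1=-1→(0,0,0,1)*; h3:-1=-1→(0,1,0,0)
ply 5, X at (0,0,0,1) | h3:-1=+1→(0,0,0,0)*
ply 6: (0,0,0,0) is terminal -1 (O); from (1,2,0,2) depth 5
suppose X passes — search the same position with O to move:
pass> ply 1, O at (1,2,0,2) | h0:-1=+1→(0,2,0,2)*; h1:-1=-1→(1,1,0,2); h1:-2=-1→(1,0,0,2); h3:-1=-1→(1,2,0,1); h3:-2=-1→(1,2,0,0)
pass> ply 2, X at (0,2,0,2) | h1:-1=-1→(0,1,0,2)*; h1:-2=-1→(0,0,0,2); h3:-1=-1→(0,2,0,1); h3:-2=-1→(0,2,0,0)
pass> ply 3, O at (0,1,0,2) | h1:-1=-1→(0,0,0,2); h3:-1=+1→(0,1,0,1)*; h3:-2=-1→(0,1,0,0)
pass> ply 4, X at (0,1,0,1) | h1:-1=-1→(0,0,0,1)*; h3:-1=-1→(0,1,0,0)
pass> ply 5, O at (0,0,0,1) | h3:-1=+1→(0,0,0,0)*
pass> ply 6: (0,0,0,0) is terminal -1 (X); from (1,2,0,2) depth 5
for X: play +1, pass -1

zugzwang((1,2,0,2), X) = False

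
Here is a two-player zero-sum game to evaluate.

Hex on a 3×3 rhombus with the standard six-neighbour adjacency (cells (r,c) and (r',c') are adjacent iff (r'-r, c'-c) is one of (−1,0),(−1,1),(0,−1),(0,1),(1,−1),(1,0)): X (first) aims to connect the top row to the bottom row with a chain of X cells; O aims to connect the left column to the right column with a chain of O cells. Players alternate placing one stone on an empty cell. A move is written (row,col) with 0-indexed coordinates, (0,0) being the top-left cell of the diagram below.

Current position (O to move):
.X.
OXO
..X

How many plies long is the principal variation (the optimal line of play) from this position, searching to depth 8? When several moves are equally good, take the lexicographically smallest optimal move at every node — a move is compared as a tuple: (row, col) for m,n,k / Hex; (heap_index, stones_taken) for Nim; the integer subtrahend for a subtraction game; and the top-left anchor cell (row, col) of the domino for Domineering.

PV length from [.X./OXO/..X]: 4 plies

[.X./OXO/..X] O move#1: (0,0):-1/OX./OXO/..X*, (0,2):-1/.XO/OXO/..X, (2,0):-1/.X./OXO/O.X, (2,1):-1/.X./OXO/.OX
[OX./OXO/..X] X move#2: (0,2):+1/OXX/OXO/..X*, (2,0):+1/OX./OXO/X.X, (2,1):+1/OX./OXO/.XX
[OXX/OXO/..X] O move#3: (2,0):-1/OXX/OXO/O.X*, (2,1):-1/OXX/OXO/.OX
[OXX/OXO/O.X] X move#4: (2,1):+1/OXX/OXO/OXX*
[OXX/OXO/OXX] end (terminal -1, O#5); searched .X./OXO/..X to 8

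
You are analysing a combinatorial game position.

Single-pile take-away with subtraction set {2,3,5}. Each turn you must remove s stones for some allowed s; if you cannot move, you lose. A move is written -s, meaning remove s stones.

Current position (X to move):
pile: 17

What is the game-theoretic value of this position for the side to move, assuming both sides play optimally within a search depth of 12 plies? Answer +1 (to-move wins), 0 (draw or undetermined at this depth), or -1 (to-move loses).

p1 X@[17]: -2[15]+1* -3[14]+1 -5[12]-1
p2 O@[15]: -2[13]-1* -3[12]-1 -5[10]-1
p3 X@[13]: -2[11]-1 -3[10]-1 -5[8]+1*
p4 O@[8]: -2[6]-1* -3[5]-1 -5[3]-1
p5 X@[6]: -2[4]-1 -3[3]-1 -5[1]+1*
p6 O@[1] terminal -1; root [17] d12

value(17, X) = +1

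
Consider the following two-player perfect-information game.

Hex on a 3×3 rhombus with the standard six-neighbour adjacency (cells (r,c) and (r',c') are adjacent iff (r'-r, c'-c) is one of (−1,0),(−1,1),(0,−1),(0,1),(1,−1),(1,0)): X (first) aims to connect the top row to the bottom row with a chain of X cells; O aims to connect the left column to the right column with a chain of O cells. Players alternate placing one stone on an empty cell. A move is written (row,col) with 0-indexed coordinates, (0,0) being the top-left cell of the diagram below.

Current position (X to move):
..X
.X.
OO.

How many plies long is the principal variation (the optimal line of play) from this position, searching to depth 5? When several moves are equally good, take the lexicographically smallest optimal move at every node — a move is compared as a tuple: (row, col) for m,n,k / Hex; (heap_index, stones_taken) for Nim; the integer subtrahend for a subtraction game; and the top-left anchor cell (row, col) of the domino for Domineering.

PV length from [..X/.X./OO.]: 4 plies

p1 X@[..X/.X./OO.]: (0,0)[X.X/.X./OO.]-1* (0,1)[.XX/.X./OO.]-1 (1,0)[..X/XX./OO.]-1 (1,2)[..X/.XX/OO.]-1 (2,2)[..X/.X./OOX]-1
p2 O@[X.X/.X./OO.]: (0,1)[XOX/.X./OO.]+1* (1,0)[X.X/OX./OO.]+1 (1,2)[X.X/.XO/OO.]+1 (2,2)[X.X/.X./OOO]+1
p3 X@[XOX/.X./OO.]: (1,0)[XOX/XX./OO.]-1* (1,2)[XOX/.XX/OO.]-1 (2,2)[XOX/.X./OOX]-1
p4 O@[XOX/XX./OO.]: (1,2)[XOX/XXO/OO.]+1* (2,2)[XOX/XX./OOO]+1
p5 X@[XOX/XXO/OO.] terminal -1; root [..X/.X./OO.] d5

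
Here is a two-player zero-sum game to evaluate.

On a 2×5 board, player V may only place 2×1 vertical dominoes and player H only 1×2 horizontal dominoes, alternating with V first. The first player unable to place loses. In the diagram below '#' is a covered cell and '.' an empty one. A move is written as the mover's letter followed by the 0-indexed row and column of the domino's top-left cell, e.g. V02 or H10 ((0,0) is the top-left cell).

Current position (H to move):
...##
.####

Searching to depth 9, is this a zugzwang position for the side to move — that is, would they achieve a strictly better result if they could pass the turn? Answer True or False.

p1 H@[...##/.####]: H00[##.##/.####]+1* H01[.####/.####]-1
p2 V@[##.##/.####] terminal -1; root [...##/.####] d9
if H skipped the turn, V would face:
~ p1 V@[...##/.####]: V00[#..##/#####]-1*
~ p2 H@[#..##/#####]: H01[#####/#####]+1*
~ p3 V@[#####/#####] terminal -1; root [...##/.####] d9
compare (H): move=+1 vs pass=+1

zugzwang(...##/.####, H) = False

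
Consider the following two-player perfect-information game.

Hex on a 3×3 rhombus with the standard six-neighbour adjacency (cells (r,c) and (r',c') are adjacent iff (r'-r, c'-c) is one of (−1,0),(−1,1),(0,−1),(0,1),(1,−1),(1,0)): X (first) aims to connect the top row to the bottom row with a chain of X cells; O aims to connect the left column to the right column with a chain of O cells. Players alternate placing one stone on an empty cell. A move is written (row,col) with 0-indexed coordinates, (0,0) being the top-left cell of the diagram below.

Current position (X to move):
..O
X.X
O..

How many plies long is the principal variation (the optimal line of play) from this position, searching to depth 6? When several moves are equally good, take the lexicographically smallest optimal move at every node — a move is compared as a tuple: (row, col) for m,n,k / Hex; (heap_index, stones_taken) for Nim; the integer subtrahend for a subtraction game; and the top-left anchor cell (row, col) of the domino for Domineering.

ply 1, X at ..O/X.X/O.. | (0,0)=-1→X.O/X.X/O..; (0,1)=-1→.XO/X.X/O..; (1,1)=+1→..O/XXX/O..*; (2,1)=-1→..O/X.X/OX.; (2,2)=-1→..O/X.X/O.X
ply 2, O at ..O/XXX/O.. | (0,0)=-1→O.O/XXX/O..*; (0,1)=-1→.OO/XXX/O..; (2,1)=-1→..O/XXX/OO.; (2,2)=-1→..O/XXX/O.O
ply 3, X at O.O/XXX/O.. | (0,1)=+1→OXO/XXX/O..*; (2,1)=-1→O.O/XXX/OX.; (2,2)=-1→O.O/XXX/O.X
ply 4, O at OXO/XXX/O.. | (2,1)=-1→OXO/XXX/OO.*; (2,2)=-1→OXO/XXX/O.O
ply 5, X at OXO/XXX/OO. | (2,2)=+1→OXO/XXX/OOX*
ply 6: OXO/XXX/OOX is terminal -1 (O); from ..O/X.X/O.. depth 6

PV length from [..O/X.X/O..]: 5 plies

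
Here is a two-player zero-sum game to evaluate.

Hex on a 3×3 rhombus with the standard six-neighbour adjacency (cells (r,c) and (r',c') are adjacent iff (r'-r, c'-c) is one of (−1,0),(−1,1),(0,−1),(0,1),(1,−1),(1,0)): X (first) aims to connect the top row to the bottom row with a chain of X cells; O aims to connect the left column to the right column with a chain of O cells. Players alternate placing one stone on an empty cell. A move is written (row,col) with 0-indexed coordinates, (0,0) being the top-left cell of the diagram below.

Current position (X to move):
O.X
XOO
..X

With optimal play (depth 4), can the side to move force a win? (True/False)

[O.X/XOO/..X] X move#1: (0,1):-1/OXX/XOO/..X*, (2,0):-1/O.X/XOO/X.X, (2,1):-1/O.X/XOO/.XX
[OXX/XOO/..X] O move#2: (2,0):+1/OXX/XOO/O.X*, (2,1):-1/OXX/XOO/.OX
[OXX/XOO/O.X] end (terminal -1, X#3); searched O.X/XOO/..X to 4

X winning at [O.X/XOO/..X]: False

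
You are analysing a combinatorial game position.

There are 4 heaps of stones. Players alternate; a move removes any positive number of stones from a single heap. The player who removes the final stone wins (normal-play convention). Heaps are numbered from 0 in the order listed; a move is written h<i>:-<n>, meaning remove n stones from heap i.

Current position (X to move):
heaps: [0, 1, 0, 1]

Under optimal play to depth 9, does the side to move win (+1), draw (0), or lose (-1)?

ply 1, X at (0,1,0,1) | h1:-1=-1→(0,0,0,1)*; h3:-1=-1→(0,1,0,0)
ply 2, O at (0,0,0,1) | h3:-1=+1→(0,0,0,0)*
ply 3: (0,0,0,0) is terminal -1 (X); from (0,1,0,1) depth 9

value((0,1,0,1), X) = -1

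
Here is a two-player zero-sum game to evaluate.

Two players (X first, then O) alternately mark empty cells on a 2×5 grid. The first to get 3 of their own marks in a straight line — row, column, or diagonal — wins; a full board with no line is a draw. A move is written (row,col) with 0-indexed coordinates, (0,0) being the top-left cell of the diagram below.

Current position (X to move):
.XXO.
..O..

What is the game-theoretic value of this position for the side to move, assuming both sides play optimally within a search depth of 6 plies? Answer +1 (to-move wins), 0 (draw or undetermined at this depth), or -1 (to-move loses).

value(.XXO./..O.., X) = +1

ply 1, X at .XXO./..O.. | (0,0)=+1→XXXO./..O..*; (0,4)=+0→.XXOX/..O..; (1,0)=+0→.XXO./X.O..; (1,1)=+0→.XXO./.XO..; (1,3)=+0→.XXO./..OX.; (1,4)=+0→.XXO./..O.X
ply 2: XXXO./..O.. is terminal -1 (O); from .XXO./..O.. depth 6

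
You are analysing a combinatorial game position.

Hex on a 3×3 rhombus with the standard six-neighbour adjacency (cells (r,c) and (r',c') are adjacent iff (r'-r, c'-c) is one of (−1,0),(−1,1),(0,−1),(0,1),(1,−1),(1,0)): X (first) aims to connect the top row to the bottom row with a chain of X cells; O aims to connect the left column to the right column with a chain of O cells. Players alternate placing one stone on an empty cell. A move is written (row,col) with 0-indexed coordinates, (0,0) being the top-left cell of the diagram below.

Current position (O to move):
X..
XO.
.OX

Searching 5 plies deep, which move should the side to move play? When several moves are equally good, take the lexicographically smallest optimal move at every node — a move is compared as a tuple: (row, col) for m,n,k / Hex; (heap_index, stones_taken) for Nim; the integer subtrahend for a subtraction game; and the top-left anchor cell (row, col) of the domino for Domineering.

O's best at [X../XO./.OX]: (2,0)

[X../XO./.OX] O move#1: (0,1):-1/XO./XO./.OX, (0,2):-1/X.O/XO./.OX, (1,2):-1/X../XOO/.OX, (2,0):+1/X../XO./OOX*
[X../XO./OOX] X move#2: (0,1):-1/XX./XO./OOX*, (0,2):-1/X.X/XO./OOX, (1,2):-1/X../XOX/OOX
[XX./XO./OOX] O move#3: (0,2):+1/XXO/XO./OOX*, (1,2):+1/XX./XOO/OOX
[XXO/XO./OOX] end (terminal -1, X#4); searched X../XO./.OX to 5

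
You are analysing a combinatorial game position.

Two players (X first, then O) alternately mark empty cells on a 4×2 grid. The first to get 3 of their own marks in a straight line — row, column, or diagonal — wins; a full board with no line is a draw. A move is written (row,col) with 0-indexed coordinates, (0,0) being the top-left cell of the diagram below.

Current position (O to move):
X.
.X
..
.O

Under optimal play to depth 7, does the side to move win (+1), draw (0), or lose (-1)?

[X./.X/../.O] O move#1: (0,1):+0/XO/.X/../.O*, (1,0):+0/X./OX/../.O, (2,0):+0/X./.X/O./.O, (2,1):+0/X./.X/.O/.O, (3,0):+0/X./.X/../OO
[XO/.X/../.O] X move#2: (1,0):+0/XO/XX/../.O*, (2,0):+0/XO/.X/X./.O, (2,1):+0/XO/.X/.X/.O, (3,0):+0/XO/.X/../XO
[XO/XX/../.O] O move#3: (2,0):+0/XO/XX/O./.O*, (2,1):-1/XO/XX/.O/.O, (3,0):-1/XO/XX/../OO
[XO/XX/O./.O] X move#4: (2,1):+0/XO/XX/OX/.O*, (3,0):+0/XO/XX/O./XO
[XO/XX/OX/.O] O move#5: (3,0):+0/XO/XX/OX/OO*
[XO/XX/OX/OO] end (terminal +0, X#6); searched X./.X/../.O to 7

value(X./.X/../.O, O) = 0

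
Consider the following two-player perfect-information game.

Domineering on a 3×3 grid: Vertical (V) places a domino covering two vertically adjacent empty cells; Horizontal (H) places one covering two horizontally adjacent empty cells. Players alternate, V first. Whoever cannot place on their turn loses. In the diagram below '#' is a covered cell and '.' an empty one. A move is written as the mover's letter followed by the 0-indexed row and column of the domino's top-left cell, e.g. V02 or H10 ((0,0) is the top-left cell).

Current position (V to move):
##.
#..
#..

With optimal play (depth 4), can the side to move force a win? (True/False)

ply 1, V at ##./#../#.. | V02=-1→###/#.#/#..; V11=+1→##./##./##.*; V12=+1→##./#.#/#.#
ply 2: ##./##./##. is terminal -1 (H); from ##./#../#.. depth 4

V winning at [##./#../#..]: True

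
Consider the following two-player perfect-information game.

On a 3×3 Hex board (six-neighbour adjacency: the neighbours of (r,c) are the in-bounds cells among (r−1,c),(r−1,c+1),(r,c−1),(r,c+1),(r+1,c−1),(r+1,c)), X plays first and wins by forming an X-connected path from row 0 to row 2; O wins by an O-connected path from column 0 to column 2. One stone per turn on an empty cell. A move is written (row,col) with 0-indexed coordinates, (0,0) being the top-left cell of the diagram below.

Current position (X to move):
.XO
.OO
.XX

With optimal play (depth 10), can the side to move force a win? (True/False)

X winning at [.XO/.OO/.XX]: False

[.XO/.OO/.XX] X move#1: (0,0):-1/XXO/.OO/.XX*, (1,0):-1/.XO/XOO/.XX, (2,0):-1/.XO/.OO/XXX
[XXO/.OO/.XX] O move#2: (1,0):+1/XXO/OOO/.XX*, (2,0):+1/XXO/.OO/OXX
[XXO/OOO/.XX] end (terminal -1, X#3); searched .XO/.OO/.XX to 10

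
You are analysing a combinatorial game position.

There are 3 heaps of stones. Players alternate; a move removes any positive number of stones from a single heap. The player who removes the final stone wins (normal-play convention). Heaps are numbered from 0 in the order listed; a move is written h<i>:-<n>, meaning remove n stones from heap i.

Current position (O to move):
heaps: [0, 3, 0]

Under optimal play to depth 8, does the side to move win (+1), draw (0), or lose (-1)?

[(0,3,0)] O move#1: h1:-1:-1/(0,2,0), h1:-2:-1/(0,1,0), h1:-3:+1/(0,0,0)*
[(0,0,0)] end (terminal -1, X#2); searched (0,3,0) to 8

value((0,3,0), O) = +1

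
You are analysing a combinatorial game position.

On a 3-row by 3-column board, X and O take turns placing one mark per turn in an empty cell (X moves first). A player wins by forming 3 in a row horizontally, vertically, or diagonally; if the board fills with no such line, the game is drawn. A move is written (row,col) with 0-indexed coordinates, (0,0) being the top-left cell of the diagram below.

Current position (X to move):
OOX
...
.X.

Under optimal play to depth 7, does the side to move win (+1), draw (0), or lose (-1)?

value(OOX/.../.X., X) = +1

ply 1, X at OOX/.../.X. | (1,0)=+1→OOX/X../.X.*; (1,1)=+0→OOX/.X./.X.; (1,2)=+1→OOX/..X/.X.; (2,0)=+1→OOX/.../XX.; (2,2)=+1→OOX/.../.XX
ply 2, O at OOX/X../.X. | (1,1)=-1→OOX/XO./.X.*; (1,2)=-1→OOX/X.O/.X.; (2,0)=-1→OOX/X../OX.; (2,2)=-1→OOX/X../.XO
ply 3, X at OOX/XO./.X. | (1,2)=-1→OOX/XOX/.X.; (2,0)=-1→OOX/XO./XX.; (2,2)=+1→OOX/XO./.XX*
ply 4, O at OOX/XO./.XX | (1,2)=-1→OOX/XOO/.XX*; (2,0)=-1→OOX/XO./OXX
ply 5, X at OOX/XOO/.XX | (2,0)=+1→OOX/XOO/XXX*
ply 6: OOX/XOO/XXX is terminal -1 (O); from OOX/.../.X. depth 7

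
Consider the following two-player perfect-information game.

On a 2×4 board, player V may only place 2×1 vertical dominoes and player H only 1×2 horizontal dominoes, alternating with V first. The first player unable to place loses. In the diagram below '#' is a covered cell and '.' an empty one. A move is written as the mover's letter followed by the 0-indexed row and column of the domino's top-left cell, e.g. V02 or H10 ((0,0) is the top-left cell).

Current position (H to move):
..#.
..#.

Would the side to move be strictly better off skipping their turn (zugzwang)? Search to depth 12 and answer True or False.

[..#./..#.] H move#1: H00:+1/###./..#.*, H10:+1/..#./###.
[###./..#.] V move#2: V03:-1/####/..##*
[####/..##] H move#3: H10:+1/####/####*
[####/####] end (terminal -1, V#4); searched ..#./..#. to 12
if H skipped the turn, V would face:
~ [..#./..#.] V move#1: V00:+1/#.#./#.#.*, V01:+1/.##./.##., V03:-1/..##/..##
~ [#.#./#.#.] end (terminal -1, H#2); searched ..#./..#. to 12
compare (H): move=+1 vs pass=-1

zugzwang(..#./..#., H) = False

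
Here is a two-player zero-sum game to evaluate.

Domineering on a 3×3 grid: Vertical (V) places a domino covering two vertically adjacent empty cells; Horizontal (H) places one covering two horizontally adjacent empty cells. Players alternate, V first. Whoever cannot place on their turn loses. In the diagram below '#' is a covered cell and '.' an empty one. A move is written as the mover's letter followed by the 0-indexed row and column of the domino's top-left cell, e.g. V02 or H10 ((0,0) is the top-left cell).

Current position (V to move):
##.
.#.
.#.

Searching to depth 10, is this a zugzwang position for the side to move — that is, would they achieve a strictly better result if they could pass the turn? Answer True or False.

ply 1, V at ##./.#./.#. | V02=+1→###/.##/.#.*; V10=+1→##./##./##.; V12=+1→##./.##/.##
ply 2: ###/.##/.#. is terminal -1 (H); from ##./.#./.#. depth 10
pass branch (H moves first from the same position):
  | ply 1: ##./.#./.#. is terminal -1 (H); from ##./.#./.#. depth 10
V moving scores +1; V passing scores +1

zugzwang(##./.#./.#., V) = False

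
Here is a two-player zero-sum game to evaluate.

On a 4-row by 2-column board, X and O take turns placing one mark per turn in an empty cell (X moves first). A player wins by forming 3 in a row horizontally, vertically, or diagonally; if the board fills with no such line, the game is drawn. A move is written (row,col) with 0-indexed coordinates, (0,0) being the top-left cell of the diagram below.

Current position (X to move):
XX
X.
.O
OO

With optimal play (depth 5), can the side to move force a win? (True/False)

X winning at [XX/X./.O/OO]: True

[XX/X./.O/OO] X move#1: (1,1):+0/XX/XX/.O/OO, (2,0):+1/XX/X./XO/OO*
[XX/X./XO/OO] end (terminal -1, O#2); searched XX/X./.O/OO to 5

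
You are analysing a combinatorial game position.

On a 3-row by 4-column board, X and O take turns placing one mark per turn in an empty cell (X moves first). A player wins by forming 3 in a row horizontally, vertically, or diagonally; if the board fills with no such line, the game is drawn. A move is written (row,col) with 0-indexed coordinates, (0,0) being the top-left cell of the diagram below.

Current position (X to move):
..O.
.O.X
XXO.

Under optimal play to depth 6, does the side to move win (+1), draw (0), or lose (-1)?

ply 1, X at ..O./.O.X/XXO. | (0,0)=-1→X.O./.O.X/XXO.*; (0,1)=-1→.XO./.O.X/XXO.; (0,3)=-1→..OX/.O.X/XXO.; (1,0)=-1→..O./XO.X/XXO.; (1,2)=-1→..O./.OXX/XXO.; (2,3)=-1→..O./.O.X/XXOX
ply 2, O at X.O./.O.X/XXO. | (0,1)=-1→XOO./.O.X/XXO.; (0,3)=-1→X.OO/.O.X/XXO.; (1,0)=+0→X.O./OO.X/XXO.; (1,2)=+1→X.O./.OOX/XXO.*; (2,3)=-1→X.O./.O.X/XXOO
ply 3: X.O./.OOX/XXO. is terminal -1 (X); from ..O./.O.X/XXO. depth 6

value(..O./.O.X/XXO., X) = -1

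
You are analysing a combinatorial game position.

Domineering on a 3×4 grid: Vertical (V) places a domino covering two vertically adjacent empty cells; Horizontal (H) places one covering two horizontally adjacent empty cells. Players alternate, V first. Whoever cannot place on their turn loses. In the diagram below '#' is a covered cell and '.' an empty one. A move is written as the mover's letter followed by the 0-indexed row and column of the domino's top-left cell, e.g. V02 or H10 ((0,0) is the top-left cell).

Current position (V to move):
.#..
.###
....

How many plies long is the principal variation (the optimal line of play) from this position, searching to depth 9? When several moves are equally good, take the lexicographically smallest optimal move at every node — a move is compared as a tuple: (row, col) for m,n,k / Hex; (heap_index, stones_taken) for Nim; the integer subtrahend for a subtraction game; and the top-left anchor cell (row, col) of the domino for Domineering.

PV length from [.#../.###/....]: 2 plies

[.#../.###/....] V move#1: V00:-1/##../####/....*, V10:-1/.#../####/#...
[##../####/....] H move#2: H02:+1/####/####/....*, H20:+1/##../####/##.., H21:+1/##../####/.##., H22:+1/##../####/..##
[####/####/....] end (terminal -1, V#3); searched .#../.###/.... to 9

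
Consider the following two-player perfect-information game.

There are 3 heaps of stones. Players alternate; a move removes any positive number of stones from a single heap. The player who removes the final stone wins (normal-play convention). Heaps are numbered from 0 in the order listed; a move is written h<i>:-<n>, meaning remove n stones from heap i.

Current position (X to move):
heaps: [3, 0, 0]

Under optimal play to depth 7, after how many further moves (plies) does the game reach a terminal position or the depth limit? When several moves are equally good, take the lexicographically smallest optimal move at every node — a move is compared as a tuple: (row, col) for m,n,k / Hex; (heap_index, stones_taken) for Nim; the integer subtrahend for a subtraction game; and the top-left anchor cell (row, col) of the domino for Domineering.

PV length from [(3,0,0)]: 1 ply

ply 1, X at (3,0,0) | h0:-1=-1→(2,0,0); h0:-2=-1→(1,0,0); h0:-3=+1→(0,0,0)*
ply 2: (0,0,0) is terminal -1 (O); from (3,0,0) depth 7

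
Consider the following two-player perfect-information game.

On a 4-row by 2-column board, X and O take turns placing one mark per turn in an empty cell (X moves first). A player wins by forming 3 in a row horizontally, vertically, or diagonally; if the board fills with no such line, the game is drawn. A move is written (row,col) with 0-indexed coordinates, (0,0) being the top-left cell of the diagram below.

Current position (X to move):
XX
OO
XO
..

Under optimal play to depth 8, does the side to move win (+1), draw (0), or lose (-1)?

value(XX/OO/XO/.., X) = 0

ply 1, X at XX/OO/XO/.. | (3,0)=-1→XX/OO/XO/X.; (3,1)=+0→XX/OO/XO/.X*
ply 2, O at XX/OO/XO/.X | (3,0)=+0→XX/OO/XO/OX*
ply 3: XX/OO/XO/OX is terminal +0 (X); from XX/OO/XO/.. depth 8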